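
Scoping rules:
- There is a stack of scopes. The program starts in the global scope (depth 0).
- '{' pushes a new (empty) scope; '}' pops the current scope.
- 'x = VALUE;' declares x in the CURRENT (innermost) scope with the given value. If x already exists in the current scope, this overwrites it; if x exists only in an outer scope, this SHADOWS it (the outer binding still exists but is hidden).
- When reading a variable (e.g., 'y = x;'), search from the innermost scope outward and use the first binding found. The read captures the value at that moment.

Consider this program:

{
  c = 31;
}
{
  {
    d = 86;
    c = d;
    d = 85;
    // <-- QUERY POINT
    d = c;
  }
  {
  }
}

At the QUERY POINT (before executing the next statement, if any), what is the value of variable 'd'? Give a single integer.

Answer: 85

Derivation:
Step 1: enter scope (depth=1)
Step 2: declare c=31 at depth 1
Step 3: exit scope (depth=0)
Step 4: enter scope (depth=1)
Step 5: enter scope (depth=2)
Step 6: declare d=86 at depth 2
Step 7: declare c=(read d)=86 at depth 2
Step 8: declare d=85 at depth 2
Visible at query point: c=86 d=85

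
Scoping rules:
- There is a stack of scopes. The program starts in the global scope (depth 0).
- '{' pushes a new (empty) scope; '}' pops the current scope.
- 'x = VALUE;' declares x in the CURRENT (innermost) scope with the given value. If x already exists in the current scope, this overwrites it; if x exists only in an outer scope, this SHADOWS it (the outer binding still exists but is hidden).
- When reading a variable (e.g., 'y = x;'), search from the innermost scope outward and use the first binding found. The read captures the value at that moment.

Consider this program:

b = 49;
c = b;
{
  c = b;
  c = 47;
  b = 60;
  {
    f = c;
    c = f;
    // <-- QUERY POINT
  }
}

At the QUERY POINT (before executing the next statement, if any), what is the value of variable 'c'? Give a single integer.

Step 1: declare b=49 at depth 0
Step 2: declare c=(read b)=49 at depth 0
Step 3: enter scope (depth=1)
Step 4: declare c=(read b)=49 at depth 1
Step 5: declare c=47 at depth 1
Step 6: declare b=60 at depth 1
Step 7: enter scope (depth=2)
Step 8: declare f=(read c)=47 at depth 2
Step 9: declare c=(read f)=47 at depth 2
Visible at query point: b=60 c=47 f=47

Answer: 47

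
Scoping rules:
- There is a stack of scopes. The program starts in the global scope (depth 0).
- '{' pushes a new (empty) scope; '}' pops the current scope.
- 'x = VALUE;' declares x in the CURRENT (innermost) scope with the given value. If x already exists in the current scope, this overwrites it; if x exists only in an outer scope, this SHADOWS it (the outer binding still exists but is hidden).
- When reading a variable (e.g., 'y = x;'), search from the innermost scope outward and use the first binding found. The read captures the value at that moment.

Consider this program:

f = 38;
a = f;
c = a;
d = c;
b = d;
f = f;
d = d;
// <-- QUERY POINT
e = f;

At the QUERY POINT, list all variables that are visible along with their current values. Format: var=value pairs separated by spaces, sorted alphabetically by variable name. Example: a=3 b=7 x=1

Step 1: declare f=38 at depth 0
Step 2: declare a=(read f)=38 at depth 0
Step 3: declare c=(read a)=38 at depth 0
Step 4: declare d=(read c)=38 at depth 0
Step 5: declare b=(read d)=38 at depth 0
Step 6: declare f=(read f)=38 at depth 0
Step 7: declare d=(read d)=38 at depth 0
Visible at query point: a=38 b=38 c=38 d=38 f=38

Answer: a=38 b=38 c=38 d=38 f=38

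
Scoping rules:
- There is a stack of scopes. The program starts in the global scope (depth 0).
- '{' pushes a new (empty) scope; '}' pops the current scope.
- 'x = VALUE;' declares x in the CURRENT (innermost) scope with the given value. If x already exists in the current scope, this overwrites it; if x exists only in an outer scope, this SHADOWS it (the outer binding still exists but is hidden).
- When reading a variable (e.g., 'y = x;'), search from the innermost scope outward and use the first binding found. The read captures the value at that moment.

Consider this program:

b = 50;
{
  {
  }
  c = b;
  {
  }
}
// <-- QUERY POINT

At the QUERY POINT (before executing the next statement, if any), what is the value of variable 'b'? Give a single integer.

Step 1: declare b=50 at depth 0
Step 2: enter scope (depth=1)
Step 3: enter scope (depth=2)
Step 4: exit scope (depth=1)
Step 5: declare c=(read b)=50 at depth 1
Step 6: enter scope (depth=2)
Step 7: exit scope (depth=1)
Step 8: exit scope (depth=0)
Visible at query point: b=50

Answer: 50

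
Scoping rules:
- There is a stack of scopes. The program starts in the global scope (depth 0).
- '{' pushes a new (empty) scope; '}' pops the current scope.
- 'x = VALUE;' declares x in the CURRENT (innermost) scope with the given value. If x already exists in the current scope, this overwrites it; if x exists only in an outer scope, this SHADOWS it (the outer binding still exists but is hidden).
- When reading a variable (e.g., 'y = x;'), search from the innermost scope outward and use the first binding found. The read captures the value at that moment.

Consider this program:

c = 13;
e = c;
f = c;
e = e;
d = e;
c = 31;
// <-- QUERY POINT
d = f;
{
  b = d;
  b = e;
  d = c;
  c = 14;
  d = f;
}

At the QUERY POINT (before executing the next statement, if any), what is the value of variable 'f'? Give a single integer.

Answer: 13

Derivation:
Step 1: declare c=13 at depth 0
Step 2: declare e=(read c)=13 at depth 0
Step 3: declare f=(read c)=13 at depth 0
Step 4: declare e=(read e)=13 at depth 0
Step 5: declare d=(read e)=13 at depth 0
Step 6: declare c=31 at depth 0
Visible at query point: c=31 d=13 e=13 f=13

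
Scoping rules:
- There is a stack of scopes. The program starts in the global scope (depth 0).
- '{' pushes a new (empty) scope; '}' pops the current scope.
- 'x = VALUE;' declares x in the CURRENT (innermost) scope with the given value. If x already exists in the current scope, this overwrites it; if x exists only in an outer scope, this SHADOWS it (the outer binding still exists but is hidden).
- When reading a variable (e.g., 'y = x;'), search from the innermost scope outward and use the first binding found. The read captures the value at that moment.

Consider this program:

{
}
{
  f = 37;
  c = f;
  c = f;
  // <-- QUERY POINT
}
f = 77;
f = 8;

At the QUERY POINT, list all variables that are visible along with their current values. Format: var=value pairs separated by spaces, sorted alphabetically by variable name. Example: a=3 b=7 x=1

Answer: c=37 f=37

Derivation:
Step 1: enter scope (depth=1)
Step 2: exit scope (depth=0)
Step 3: enter scope (depth=1)
Step 4: declare f=37 at depth 1
Step 5: declare c=(read f)=37 at depth 1
Step 6: declare c=(read f)=37 at depth 1
Visible at query point: c=37 f=37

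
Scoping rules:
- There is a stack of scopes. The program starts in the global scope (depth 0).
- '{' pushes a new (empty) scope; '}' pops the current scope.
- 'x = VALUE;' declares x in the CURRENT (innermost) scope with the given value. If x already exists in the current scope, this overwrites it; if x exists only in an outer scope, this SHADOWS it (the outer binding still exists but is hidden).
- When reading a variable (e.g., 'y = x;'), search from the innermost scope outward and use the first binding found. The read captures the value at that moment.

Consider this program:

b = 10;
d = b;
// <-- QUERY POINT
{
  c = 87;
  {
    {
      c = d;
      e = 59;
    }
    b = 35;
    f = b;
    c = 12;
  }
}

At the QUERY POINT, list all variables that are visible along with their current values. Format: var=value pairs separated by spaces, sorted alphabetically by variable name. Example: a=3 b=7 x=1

Step 1: declare b=10 at depth 0
Step 2: declare d=(read b)=10 at depth 0
Visible at query point: b=10 d=10

Answer: b=10 d=10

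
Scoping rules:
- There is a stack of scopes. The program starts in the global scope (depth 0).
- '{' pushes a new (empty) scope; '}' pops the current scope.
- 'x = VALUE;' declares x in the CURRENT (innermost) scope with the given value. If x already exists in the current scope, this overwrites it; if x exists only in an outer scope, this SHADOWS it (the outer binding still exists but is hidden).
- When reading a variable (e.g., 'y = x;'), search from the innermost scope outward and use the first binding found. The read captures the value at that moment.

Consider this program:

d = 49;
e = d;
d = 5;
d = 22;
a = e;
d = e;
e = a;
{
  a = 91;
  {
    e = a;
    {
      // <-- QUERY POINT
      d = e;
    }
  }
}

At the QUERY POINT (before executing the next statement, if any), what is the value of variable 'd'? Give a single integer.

Step 1: declare d=49 at depth 0
Step 2: declare e=(read d)=49 at depth 0
Step 3: declare d=5 at depth 0
Step 4: declare d=22 at depth 0
Step 5: declare a=(read e)=49 at depth 0
Step 6: declare d=(read e)=49 at depth 0
Step 7: declare e=(read a)=49 at depth 0
Step 8: enter scope (depth=1)
Step 9: declare a=91 at depth 1
Step 10: enter scope (depth=2)
Step 11: declare e=(read a)=91 at depth 2
Step 12: enter scope (depth=3)
Visible at query point: a=91 d=49 e=91

Answer: 49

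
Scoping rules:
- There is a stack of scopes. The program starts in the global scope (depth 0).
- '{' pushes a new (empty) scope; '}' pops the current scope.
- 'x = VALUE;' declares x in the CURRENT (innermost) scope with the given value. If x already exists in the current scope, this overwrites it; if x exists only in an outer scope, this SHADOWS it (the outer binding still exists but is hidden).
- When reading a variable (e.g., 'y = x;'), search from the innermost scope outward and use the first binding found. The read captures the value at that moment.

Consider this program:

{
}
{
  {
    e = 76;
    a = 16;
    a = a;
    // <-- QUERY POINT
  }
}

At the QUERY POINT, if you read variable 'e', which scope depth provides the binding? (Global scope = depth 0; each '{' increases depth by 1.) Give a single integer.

Answer: 2

Derivation:
Step 1: enter scope (depth=1)
Step 2: exit scope (depth=0)
Step 3: enter scope (depth=1)
Step 4: enter scope (depth=2)
Step 5: declare e=76 at depth 2
Step 6: declare a=16 at depth 2
Step 7: declare a=(read a)=16 at depth 2
Visible at query point: a=16 e=76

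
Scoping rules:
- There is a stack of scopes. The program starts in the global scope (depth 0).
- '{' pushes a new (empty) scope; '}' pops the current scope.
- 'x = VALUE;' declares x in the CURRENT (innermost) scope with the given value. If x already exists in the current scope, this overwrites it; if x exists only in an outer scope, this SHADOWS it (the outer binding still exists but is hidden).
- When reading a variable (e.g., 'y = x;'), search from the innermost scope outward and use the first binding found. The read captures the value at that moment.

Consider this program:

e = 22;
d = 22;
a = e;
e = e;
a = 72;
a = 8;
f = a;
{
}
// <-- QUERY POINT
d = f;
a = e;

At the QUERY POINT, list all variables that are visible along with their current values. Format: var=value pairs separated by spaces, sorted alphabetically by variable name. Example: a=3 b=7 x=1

Answer: a=8 d=22 e=22 f=8

Derivation:
Step 1: declare e=22 at depth 0
Step 2: declare d=22 at depth 0
Step 3: declare a=(read e)=22 at depth 0
Step 4: declare e=(read e)=22 at depth 0
Step 5: declare a=72 at depth 0
Step 6: declare a=8 at depth 0
Step 7: declare f=(read a)=8 at depth 0
Step 8: enter scope (depth=1)
Step 9: exit scope (depth=0)
Visible at query point: a=8 d=22 e=22 f=8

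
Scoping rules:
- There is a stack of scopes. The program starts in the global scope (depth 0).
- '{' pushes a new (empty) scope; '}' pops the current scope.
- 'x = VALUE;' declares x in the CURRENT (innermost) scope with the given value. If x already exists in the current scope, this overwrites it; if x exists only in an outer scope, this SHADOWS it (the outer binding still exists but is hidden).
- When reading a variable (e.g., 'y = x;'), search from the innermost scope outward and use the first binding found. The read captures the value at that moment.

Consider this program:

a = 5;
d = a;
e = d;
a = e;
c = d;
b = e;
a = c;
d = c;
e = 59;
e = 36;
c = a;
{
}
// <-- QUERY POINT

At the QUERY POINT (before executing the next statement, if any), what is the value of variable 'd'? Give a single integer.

Answer: 5

Derivation:
Step 1: declare a=5 at depth 0
Step 2: declare d=(read a)=5 at depth 0
Step 3: declare e=(read d)=5 at depth 0
Step 4: declare a=(read e)=5 at depth 0
Step 5: declare c=(read d)=5 at depth 0
Step 6: declare b=(read e)=5 at depth 0
Step 7: declare a=(read c)=5 at depth 0
Step 8: declare d=(read c)=5 at depth 0
Step 9: declare e=59 at depth 0
Step 10: declare e=36 at depth 0
Step 11: declare c=(read a)=5 at depth 0
Step 12: enter scope (depth=1)
Step 13: exit scope (depth=0)
Visible at query point: a=5 b=5 c=5 d=5 e=36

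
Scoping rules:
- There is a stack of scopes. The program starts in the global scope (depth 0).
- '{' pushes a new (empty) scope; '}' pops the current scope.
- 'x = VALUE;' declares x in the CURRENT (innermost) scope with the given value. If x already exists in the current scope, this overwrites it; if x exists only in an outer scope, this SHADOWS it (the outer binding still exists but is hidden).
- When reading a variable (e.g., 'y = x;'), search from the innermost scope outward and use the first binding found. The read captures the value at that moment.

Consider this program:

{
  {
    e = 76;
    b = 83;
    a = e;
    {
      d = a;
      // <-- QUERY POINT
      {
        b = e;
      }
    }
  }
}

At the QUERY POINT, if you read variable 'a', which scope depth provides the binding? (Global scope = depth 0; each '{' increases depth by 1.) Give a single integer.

Step 1: enter scope (depth=1)
Step 2: enter scope (depth=2)
Step 3: declare e=76 at depth 2
Step 4: declare b=83 at depth 2
Step 5: declare a=(read e)=76 at depth 2
Step 6: enter scope (depth=3)
Step 7: declare d=(read a)=76 at depth 3
Visible at query point: a=76 b=83 d=76 e=76

Answer: 2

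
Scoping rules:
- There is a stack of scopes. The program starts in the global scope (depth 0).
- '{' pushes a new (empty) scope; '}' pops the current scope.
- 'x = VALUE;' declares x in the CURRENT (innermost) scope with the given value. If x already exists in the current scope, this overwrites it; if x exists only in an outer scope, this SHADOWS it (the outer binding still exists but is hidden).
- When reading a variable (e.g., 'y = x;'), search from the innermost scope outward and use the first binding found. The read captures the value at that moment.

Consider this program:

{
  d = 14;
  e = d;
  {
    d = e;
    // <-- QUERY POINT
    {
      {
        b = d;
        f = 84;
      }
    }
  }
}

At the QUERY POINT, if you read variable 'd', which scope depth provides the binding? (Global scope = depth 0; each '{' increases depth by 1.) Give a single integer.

Answer: 2

Derivation:
Step 1: enter scope (depth=1)
Step 2: declare d=14 at depth 1
Step 3: declare e=(read d)=14 at depth 1
Step 4: enter scope (depth=2)
Step 5: declare d=(read e)=14 at depth 2
Visible at query point: d=14 e=14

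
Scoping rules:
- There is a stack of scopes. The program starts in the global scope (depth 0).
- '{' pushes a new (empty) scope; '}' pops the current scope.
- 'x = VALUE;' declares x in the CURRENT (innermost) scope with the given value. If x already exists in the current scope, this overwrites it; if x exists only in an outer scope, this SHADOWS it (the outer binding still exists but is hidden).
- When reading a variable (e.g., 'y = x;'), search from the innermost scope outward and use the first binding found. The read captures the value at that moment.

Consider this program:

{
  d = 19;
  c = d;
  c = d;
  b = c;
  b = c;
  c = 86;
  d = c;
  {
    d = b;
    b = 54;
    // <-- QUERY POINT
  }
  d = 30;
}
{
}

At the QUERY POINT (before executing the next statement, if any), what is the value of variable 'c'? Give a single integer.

Step 1: enter scope (depth=1)
Step 2: declare d=19 at depth 1
Step 3: declare c=(read d)=19 at depth 1
Step 4: declare c=(read d)=19 at depth 1
Step 5: declare b=(read c)=19 at depth 1
Step 6: declare b=(read c)=19 at depth 1
Step 7: declare c=86 at depth 1
Step 8: declare d=(read c)=86 at depth 1
Step 9: enter scope (depth=2)
Step 10: declare d=(read b)=19 at depth 2
Step 11: declare b=54 at depth 2
Visible at query point: b=54 c=86 d=19

Answer: 86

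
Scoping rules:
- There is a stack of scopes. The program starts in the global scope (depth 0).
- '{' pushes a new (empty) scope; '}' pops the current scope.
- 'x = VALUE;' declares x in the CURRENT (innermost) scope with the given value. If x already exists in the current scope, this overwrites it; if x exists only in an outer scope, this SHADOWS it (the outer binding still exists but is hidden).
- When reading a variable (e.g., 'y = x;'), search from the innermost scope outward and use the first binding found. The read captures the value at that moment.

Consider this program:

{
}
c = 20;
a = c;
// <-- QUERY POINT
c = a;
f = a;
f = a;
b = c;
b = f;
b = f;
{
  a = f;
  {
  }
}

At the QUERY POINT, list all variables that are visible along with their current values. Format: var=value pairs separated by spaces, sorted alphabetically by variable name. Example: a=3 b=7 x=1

Step 1: enter scope (depth=1)
Step 2: exit scope (depth=0)
Step 3: declare c=20 at depth 0
Step 4: declare a=(read c)=20 at depth 0
Visible at query point: a=20 c=20

Answer: a=20 c=20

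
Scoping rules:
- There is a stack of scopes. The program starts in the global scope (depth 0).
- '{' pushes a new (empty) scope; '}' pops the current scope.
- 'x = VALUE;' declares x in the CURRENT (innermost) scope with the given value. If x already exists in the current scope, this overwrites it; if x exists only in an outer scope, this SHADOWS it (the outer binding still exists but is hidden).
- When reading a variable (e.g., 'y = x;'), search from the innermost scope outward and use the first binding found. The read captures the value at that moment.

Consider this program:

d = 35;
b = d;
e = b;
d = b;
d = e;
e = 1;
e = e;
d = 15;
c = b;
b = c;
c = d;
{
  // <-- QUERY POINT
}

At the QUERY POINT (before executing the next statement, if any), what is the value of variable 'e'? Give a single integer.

Step 1: declare d=35 at depth 0
Step 2: declare b=(read d)=35 at depth 0
Step 3: declare e=(read b)=35 at depth 0
Step 4: declare d=(read b)=35 at depth 0
Step 5: declare d=(read e)=35 at depth 0
Step 6: declare e=1 at depth 0
Step 7: declare e=(read e)=1 at depth 0
Step 8: declare d=15 at depth 0
Step 9: declare c=(read b)=35 at depth 0
Step 10: declare b=(read c)=35 at depth 0
Step 11: declare c=(read d)=15 at depth 0
Step 12: enter scope (depth=1)
Visible at query point: b=35 c=15 d=15 e=1

Answer: 1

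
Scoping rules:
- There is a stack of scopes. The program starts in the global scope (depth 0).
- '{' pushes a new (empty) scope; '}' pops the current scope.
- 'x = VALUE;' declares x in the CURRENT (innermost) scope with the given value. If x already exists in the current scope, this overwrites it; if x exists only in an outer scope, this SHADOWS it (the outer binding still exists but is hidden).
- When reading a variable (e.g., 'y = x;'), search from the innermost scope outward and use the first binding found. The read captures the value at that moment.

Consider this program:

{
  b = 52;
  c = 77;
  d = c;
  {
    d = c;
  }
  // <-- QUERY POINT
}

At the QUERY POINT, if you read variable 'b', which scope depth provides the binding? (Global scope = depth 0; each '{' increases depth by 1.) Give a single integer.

Step 1: enter scope (depth=1)
Step 2: declare b=52 at depth 1
Step 3: declare c=77 at depth 1
Step 4: declare d=(read c)=77 at depth 1
Step 5: enter scope (depth=2)
Step 6: declare d=(read c)=77 at depth 2
Step 7: exit scope (depth=1)
Visible at query point: b=52 c=77 d=77

Answer: 1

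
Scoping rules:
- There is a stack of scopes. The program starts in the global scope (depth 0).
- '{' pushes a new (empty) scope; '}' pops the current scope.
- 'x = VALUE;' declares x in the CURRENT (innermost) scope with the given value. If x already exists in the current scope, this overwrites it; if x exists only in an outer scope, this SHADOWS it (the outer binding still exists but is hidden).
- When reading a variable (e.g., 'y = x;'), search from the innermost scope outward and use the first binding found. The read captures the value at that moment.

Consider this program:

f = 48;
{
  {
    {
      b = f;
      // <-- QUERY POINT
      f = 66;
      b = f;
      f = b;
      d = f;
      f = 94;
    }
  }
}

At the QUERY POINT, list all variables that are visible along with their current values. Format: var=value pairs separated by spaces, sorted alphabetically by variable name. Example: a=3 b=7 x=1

Step 1: declare f=48 at depth 0
Step 2: enter scope (depth=1)
Step 3: enter scope (depth=2)
Step 4: enter scope (depth=3)
Step 5: declare b=(read f)=48 at depth 3
Visible at query point: b=48 f=48

Answer: b=48 f=48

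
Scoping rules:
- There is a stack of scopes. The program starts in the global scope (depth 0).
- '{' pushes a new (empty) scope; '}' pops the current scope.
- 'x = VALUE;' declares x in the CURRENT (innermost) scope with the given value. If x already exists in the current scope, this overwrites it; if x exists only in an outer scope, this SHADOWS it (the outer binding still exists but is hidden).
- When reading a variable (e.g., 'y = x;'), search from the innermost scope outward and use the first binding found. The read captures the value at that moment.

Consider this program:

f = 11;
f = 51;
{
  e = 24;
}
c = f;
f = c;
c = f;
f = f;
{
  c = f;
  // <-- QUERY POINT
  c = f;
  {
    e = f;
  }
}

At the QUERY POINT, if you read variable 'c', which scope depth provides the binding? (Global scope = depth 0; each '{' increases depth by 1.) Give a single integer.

Answer: 1

Derivation:
Step 1: declare f=11 at depth 0
Step 2: declare f=51 at depth 0
Step 3: enter scope (depth=1)
Step 4: declare e=24 at depth 1
Step 5: exit scope (depth=0)
Step 6: declare c=(read f)=51 at depth 0
Step 7: declare f=(read c)=51 at depth 0
Step 8: declare c=(read f)=51 at depth 0
Step 9: declare f=(read f)=51 at depth 0
Step 10: enter scope (depth=1)
Step 11: declare c=(read f)=51 at depth 1
Visible at query point: c=51 f=51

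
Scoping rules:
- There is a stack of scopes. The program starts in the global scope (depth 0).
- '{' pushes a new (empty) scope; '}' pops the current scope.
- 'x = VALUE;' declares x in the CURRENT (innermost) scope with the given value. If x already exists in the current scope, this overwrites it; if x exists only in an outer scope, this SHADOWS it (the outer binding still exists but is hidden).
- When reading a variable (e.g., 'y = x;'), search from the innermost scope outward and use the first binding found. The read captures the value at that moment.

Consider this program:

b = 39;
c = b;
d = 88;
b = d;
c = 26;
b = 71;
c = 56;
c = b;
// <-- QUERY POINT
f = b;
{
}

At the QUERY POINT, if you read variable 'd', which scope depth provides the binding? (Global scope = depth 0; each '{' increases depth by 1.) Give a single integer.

Answer: 0

Derivation:
Step 1: declare b=39 at depth 0
Step 2: declare c=(read b)=39 at depth 0
Step 3: declare d=88 at depth 0
Step 4: declare b=(read d)=88 at depth 0
Step 5: declare c=26 at depth 0
Step 6: declare b=71 at depth 0
Step 7: declare c=56 at depth 0
Step 8: declare c=(read b)=71 at depth 0
Visible at query point: b=71 c=71 d=88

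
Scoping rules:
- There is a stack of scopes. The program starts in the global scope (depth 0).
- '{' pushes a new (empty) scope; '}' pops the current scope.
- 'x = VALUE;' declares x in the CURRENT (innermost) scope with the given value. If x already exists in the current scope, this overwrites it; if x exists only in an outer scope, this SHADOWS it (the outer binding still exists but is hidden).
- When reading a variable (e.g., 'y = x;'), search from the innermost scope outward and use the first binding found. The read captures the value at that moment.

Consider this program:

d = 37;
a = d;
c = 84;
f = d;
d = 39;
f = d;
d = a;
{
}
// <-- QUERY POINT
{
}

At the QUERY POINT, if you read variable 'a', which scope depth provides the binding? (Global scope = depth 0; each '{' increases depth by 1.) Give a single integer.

Step 1: declare d=37 at depth 0
Step 2: declare a=(read d)=37 at depth 0
Step 3: declare c=84 at depth 0
Step 4: declare f=(read d)=37 at depth 0
Step 5: declare d=39 at depth 0
Step 6: declare f=(read d)=39 at depth 0
Step 7: declare d=(read a)=37 at depth 0
Step 8: enter scope (depth=1)
Step 9: exit scope (depth=0)
Visible at query point: a=37 c=84 d=37 f=39

Answer: 0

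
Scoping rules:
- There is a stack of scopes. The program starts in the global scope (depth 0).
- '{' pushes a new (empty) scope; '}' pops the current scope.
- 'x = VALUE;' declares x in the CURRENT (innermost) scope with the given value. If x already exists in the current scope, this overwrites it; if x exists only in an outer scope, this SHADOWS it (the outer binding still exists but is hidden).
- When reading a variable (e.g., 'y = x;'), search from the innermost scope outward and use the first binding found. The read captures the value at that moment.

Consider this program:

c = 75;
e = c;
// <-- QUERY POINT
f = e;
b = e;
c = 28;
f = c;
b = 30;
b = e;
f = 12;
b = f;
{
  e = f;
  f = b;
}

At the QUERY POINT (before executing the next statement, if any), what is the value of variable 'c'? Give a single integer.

Answer: 75

Derivation:
Step 1: declare c=75 at depth 0
Step 2: declare e=(read c)=75 at depth 0
Visible at query point: c=75 e=75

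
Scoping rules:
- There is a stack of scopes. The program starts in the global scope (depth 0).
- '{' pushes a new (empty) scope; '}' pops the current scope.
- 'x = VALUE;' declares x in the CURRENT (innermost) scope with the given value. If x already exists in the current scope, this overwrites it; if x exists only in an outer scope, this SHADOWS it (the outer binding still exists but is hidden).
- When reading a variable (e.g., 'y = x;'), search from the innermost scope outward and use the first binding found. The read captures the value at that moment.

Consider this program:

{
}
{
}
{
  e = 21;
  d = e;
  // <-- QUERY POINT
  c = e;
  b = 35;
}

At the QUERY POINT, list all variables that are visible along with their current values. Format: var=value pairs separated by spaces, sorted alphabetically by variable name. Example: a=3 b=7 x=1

Answer: d=21 e=21

Derivation:
Step 1: enter scope (depth=1)
Step 2: exit scope (depth=0)
Step 3: enter scope (depth=1)
Step 4: exit scope (depth=0)
Step 5: enter scope (depth=1)
Step 6: declare e=21 at depth 1
Step 7: declare d=(read e)=21 at depth 1
Visible at query point: d=21 e=21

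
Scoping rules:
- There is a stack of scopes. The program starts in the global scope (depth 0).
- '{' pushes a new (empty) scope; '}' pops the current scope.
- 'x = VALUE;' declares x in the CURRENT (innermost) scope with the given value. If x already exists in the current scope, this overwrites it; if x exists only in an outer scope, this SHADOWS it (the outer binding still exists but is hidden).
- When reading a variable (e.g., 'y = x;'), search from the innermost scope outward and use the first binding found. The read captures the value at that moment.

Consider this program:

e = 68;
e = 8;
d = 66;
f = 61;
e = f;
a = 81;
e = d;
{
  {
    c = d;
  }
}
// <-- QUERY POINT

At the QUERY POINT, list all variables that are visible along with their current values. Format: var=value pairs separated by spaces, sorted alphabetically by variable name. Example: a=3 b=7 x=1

Step 1: declare e=68 at depth 0
Step 2: declare e=8 at depth 0
Step 3: declare d=66 at depth 0
Step 4: declare f=61 at depth 0
Step 5: declare e=(read f)=61 at depth 0
Step 6: declare a=81 at depth 0
Step 7: declare e=(read d)=66 at depth 0
Step 8: enter scope (depth=1)
Step 9: enter scope (depth=2)
Step 10: declare c=(read d)=66 at depth 2
Step 11: exit scope (depth=1)
Step 12: exit scope (depth=0)
Visible at query point: a=81 d=66 e=66 f=61

Answer: a=81 d=66 e=66 f=61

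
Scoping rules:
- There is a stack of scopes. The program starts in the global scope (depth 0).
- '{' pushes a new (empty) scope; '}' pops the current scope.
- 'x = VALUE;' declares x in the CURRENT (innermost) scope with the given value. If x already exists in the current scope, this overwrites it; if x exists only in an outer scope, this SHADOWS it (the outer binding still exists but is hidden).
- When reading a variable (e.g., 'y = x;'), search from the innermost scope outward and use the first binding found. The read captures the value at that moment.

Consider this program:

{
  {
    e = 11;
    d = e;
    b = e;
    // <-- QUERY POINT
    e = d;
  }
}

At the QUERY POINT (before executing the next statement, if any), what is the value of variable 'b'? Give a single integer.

Step 1: enter scope (depth=1)
Step 2: enter scope (depth=2)
Step 3: declare e=11 at depth 2
Step 4: declare d=(read e)=11 at depth 2
Step 5: declare b=(read e)=11 at depth 2
Visible at query point: b=11 d=11 e=11

Answer: 11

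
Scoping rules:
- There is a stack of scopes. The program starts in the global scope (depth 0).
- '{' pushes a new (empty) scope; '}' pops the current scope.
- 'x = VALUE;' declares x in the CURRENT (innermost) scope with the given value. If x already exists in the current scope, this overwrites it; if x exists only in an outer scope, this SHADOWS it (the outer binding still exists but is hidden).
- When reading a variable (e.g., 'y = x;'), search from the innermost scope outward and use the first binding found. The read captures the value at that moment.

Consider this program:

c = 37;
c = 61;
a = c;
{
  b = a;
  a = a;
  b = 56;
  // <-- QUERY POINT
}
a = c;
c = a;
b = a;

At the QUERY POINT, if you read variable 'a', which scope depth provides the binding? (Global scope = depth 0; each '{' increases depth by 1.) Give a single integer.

Step 1: declare c=37 at depth 0
Step 2: declare c=61 at depth 0
Step 3: declare a=(read c)=61 at depth 0
Step 4: enter scope (depth=1)
Step 5: declare b=(read a)=61 at depth 1
Step 6: declare a=(read a)=61 at depth 1
Step 7: declare b=56 at depth 1
Visible at query point: a=61 b=56 c=61

Answer: 1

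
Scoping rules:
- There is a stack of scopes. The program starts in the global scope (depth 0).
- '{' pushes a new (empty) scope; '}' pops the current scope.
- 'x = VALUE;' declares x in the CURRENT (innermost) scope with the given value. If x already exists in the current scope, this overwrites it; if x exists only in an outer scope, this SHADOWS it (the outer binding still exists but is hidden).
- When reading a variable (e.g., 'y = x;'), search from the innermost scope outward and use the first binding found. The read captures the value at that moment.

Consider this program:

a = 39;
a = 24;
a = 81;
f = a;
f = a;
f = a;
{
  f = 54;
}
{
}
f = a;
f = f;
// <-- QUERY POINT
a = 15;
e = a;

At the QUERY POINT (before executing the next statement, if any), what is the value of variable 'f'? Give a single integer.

Step 1: declare a=39 at depth 0
Step 2: declare a=24 at depth 0
Step 3: declare a=81 at depth 0
Step 4: declare f=(read a)=81 at depth 0
Step 5: declare f=(read a)=81 at depth 0
Step 6: declare f=(read a)=81 at depth 0
Step 7: enter scope (depth=1)
Step 8: declare f=54 at depth 1
Step 9: exit scope (depth=0)
Step 10: enter scope (depth=1)
Step 11: exit scope (depth=0)
Step 12: declare f=(read a)=81 at depth 0
Step 13: declare f=(read f)=81 at depth 0
Visible at query point: a=81 f=81

Answer: 81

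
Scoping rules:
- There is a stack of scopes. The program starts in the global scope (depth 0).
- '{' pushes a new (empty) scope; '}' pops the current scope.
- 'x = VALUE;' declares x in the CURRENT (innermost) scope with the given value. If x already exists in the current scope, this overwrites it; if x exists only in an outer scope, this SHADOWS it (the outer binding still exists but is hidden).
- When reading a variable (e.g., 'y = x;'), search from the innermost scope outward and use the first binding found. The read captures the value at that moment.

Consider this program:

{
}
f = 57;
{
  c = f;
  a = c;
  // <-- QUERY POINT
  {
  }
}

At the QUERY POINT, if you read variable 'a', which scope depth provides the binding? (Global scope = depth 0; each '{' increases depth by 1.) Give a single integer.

Answer: 1

Derivation:
Step 1: enter scope (depth=1)
Step 2: exit scope (depth=0)
Step 3: declare f=57 at depth 0
Step 4: enter scope (depth=1)
Step 5: declare c=(read f)=57 at depth 1
Step 6: declare a=(read c)=57 at depth 1
Visible at query point: a=57 c=57 f=57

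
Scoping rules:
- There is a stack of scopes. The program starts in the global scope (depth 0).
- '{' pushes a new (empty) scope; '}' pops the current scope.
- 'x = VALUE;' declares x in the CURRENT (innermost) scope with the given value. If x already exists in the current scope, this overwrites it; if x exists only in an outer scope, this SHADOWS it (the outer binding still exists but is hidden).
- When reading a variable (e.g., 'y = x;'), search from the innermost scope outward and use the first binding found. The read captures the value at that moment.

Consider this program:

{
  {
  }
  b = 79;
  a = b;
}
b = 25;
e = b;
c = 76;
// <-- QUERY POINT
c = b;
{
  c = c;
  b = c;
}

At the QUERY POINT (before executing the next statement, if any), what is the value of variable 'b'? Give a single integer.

Answer: 25

Derivation:
Step 1: enter scope (depth=1)
Step 2: enter scope (depth=2)
Step 3: exit scope (depth=1)
Step 4: declare b=79 at depth 1
Step 5: declare a=(read b)=79 at depth 1
Step 6: exit scope (depth=0)
Step 7: declare b=25 at depth 0
Step 8: declare e=(read b)=25 at depth 0
Step 9: declare c=76 at depth 0
Visible at query point: b=25 c=76 e=25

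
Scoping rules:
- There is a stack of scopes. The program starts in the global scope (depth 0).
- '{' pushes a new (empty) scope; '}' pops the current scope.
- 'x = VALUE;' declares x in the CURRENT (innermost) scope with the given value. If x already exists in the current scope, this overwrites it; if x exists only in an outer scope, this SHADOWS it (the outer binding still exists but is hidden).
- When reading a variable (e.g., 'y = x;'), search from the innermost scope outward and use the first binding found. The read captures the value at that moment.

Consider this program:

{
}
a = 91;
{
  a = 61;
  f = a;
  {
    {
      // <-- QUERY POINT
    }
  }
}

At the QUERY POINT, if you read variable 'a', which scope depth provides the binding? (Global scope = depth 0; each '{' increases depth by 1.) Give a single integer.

Answer: 1

Derivation:
Step 1: enter scope (depth=1)
Step 2: exit scope (depth=0)
Step 3: declare a=91 at depth 0
Step 4: enter scope (depth=1)
Step 5: declare a=61 at depth 1
Step 6: declare f=(read a)=61 at depth 1
Step 7: enter scope (depth=2)
Step 8: enter scope (depth=3)
Visible at query point: a=61 f=61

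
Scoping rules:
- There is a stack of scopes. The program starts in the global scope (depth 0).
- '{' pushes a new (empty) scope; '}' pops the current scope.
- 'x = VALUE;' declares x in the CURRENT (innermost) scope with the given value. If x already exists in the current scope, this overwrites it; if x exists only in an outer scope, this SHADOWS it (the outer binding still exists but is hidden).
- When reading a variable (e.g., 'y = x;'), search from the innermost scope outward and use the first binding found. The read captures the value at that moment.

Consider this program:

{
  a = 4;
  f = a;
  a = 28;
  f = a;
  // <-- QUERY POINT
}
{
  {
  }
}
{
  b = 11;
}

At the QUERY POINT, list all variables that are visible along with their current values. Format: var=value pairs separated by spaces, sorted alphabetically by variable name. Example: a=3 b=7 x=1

Step 1: enter scope (depth=1)
Step 2: declare a=4 at depth 1
Step 3: declare f=(read a)=4 at depth 1
Step 4: declare a=28 at depth 1
Step 5: declare f=(read a)=28 at depth 1
Visible at query point: a=28 f=28

Answer: a=28 f=28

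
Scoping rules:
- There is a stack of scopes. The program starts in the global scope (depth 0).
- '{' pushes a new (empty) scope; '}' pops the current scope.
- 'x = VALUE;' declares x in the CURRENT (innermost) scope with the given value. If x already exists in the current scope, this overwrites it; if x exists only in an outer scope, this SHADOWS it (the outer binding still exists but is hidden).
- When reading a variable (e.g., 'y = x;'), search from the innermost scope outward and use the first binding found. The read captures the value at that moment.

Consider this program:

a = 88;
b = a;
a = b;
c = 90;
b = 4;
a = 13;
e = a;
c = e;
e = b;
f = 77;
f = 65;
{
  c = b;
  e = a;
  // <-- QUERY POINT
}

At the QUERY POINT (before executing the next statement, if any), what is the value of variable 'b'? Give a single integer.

Answer: 4

Derivation:
Step 1: declare a=88 at depth 0
Step 2: declare b=(read a)=88 at depth 0
Step 3: declare a=(read b)=88 at depth 0
Step 4: declare c=90 at depth 0
Step 5: declare b=4 at depth 0
Step 6: declare a=13 at depth 0
Step 7: declare e=(read a)=13 at depth 0
Step 8: declare c=(read e)=13 at depth 0
Step 9: declare e=(read b)=4 at depth 0
Step 10: declare f=77 at depth 0
Step 11: declare f=65 at depth 0
Step 12: enter scope (depth=1)
Step 13: declare c=(read b)=4 at depth 1
Step 14: declare e=(read a)=13 at depth 1
Visible at query point: a=13 b=4 c=4 e=13 f=65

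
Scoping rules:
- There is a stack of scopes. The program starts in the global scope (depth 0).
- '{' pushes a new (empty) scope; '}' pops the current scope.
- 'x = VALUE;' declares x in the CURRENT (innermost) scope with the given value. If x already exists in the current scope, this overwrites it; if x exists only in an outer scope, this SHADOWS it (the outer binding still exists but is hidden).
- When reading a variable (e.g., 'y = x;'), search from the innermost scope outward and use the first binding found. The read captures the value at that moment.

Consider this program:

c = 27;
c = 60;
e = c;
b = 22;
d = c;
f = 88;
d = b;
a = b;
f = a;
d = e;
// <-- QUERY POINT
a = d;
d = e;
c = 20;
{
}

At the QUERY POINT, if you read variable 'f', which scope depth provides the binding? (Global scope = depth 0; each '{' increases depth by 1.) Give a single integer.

Answer: 0

Derivation:
Step 1: declare c=27 at depth 0
Step 2: declare c=60 at depth 0
Step 3: declare e=(read c)=60 at depth 0
Step 4: declare b=22 at depth 0
Step 5: declare d=(read c)=60 at depth 0
Step 6: declare f=88 at depth 0
Step 7: declare d=(read b)=22 at depth 0
Step 8: declare a=(read b)=22 at depth 0
Step 9: declare f=(read a)=22 at depth 0
Step 10: declare d=(read e)=60 at depth 0
Visible at query point: a=22 b=22 c=60 d=60 e=60 f=22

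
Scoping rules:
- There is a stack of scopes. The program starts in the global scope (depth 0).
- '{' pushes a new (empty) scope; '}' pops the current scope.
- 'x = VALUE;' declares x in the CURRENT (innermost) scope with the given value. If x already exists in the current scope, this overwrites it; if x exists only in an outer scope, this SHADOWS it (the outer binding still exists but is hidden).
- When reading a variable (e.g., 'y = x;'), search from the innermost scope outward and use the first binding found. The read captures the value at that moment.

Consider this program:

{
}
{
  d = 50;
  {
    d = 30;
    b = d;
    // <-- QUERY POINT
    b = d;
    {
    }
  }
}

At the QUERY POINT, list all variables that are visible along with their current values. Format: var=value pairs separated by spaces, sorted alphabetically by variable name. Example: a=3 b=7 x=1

Step 1: enter scope (depth=1)
Step 2: exit scope (depth=0)
Step 3: enter scope (depth=1)
Step 4: declare d=50 at depth 1
Step 5: enter scope (depth=2)
Step 6: declare d=30 at depth 2
Step 7: declare b=(read d)=30 at depth 2
Visible at query point: b=30 d=30

Answer: b=30 d=30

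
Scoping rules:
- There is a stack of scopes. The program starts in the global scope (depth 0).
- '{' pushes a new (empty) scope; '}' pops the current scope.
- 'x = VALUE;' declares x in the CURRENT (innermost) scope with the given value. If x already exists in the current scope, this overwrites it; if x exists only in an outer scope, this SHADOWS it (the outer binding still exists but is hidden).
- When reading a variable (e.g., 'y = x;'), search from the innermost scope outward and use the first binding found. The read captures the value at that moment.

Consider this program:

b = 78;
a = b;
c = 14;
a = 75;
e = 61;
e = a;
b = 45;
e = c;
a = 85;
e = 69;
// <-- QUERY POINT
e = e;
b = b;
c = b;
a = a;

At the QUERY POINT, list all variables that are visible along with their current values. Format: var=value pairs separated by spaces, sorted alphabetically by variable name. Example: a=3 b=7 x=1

Step 1: declare b=78 at depth 0
Step 2: declare a=(read b)=78 at depth 0
Step 3: declare c=14 at depth 0
Step 4: declare a=75 at depth 0
Step 5: declare e=61 at depth 0
Step 6: declare e=(read a)=75 at depth 0
Step 7: declare b=45 at depth 0
Step 8: declare e=(read c)=14 at depth 0
Step 9: declare a=85 at depth 0
Step 10: declare e=69 at depth 0
Visible at query point: a=85 b=45 c=14 e=69

Answer: a=85 b=45 c=14 e=69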